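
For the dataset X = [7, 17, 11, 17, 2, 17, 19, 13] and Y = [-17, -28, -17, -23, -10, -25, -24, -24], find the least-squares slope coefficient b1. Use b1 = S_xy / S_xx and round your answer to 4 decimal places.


Calculate xbar = 12.8750, ybar = -21.0000.
S_xx = 244.8750, S_xy = -223.0000.
Using b1 = S_xy / S_xx = -223.0000 / 244.8750, we get b1 = -0.9107.

-0.9107


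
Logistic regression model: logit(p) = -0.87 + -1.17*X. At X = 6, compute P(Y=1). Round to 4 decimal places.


z = -0.87 + -1.17 * 6 = -7.8900.
Sigmoid: P = 1 / (1 + exp(7.8900)) = 0.0004.

0.0004


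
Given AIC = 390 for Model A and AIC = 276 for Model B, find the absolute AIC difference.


Compute |390 - 276| = 114.
Model B has the smaller AIC.

114


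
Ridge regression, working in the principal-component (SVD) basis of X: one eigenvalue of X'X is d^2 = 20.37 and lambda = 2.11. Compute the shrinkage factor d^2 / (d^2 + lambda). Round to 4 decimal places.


Denominator = d^2 + lambda = 20.37 + 2.11 = 22.4800.
Shrinkage = 20.37 / 22.4800 = 0.9061.

0.9061


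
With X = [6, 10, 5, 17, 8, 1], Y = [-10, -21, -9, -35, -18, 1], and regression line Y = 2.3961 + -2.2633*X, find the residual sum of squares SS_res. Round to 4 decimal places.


Predicted values from Y = 2.3961 + -2.2633*X.
Residuals: [1.1837, -0.7631, -0.0796, 1.0800, -2.2897, 0.8672].
SSres = 9.1510.

9.1510


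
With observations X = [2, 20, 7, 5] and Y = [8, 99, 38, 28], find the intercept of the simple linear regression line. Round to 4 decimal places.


First find the slope: b1 = 4.9286.
Means: xbar = 8.5000, ybar = 43.2500.
b0 = ybar - b1 * xbar = 43.2500 - 4.9286 * 8.5000 = 1.3571.

1.3571


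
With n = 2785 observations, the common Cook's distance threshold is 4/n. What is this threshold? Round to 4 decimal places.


Using the rule of thumb:
Threshold = 4 / 2785 = 0.0014.

0.0014


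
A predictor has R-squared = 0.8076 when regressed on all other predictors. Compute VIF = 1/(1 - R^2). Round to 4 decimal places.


VIF = 1 / (1 - 0.8076).
= 1 / 0.1924 = 5.1975.

5.1975


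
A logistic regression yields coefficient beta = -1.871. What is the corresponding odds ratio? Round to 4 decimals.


The odds ratio is computed as:
OR = e^(-1.871) = 0.1540.

0.1540


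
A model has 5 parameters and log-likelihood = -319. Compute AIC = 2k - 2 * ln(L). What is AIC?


Compute:
2k = 2*5 = 10.
-2*loglik = -2*(-319) = 638.
AIC = 10 + 638 = 648.

648


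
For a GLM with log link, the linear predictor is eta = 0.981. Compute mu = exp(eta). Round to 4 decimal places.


The inverse log link gives:
mu = exp(0.981) = 2.6671.

2.6671


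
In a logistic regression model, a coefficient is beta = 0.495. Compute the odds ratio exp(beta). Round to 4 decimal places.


Odds ratio = exp(beta) = exp(0.495).
= 1.6405.

1.6405


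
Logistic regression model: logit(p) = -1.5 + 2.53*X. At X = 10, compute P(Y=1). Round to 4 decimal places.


Linear predictor: z = -1.5 + 2.53 * 10 = 23.8000.
P = 1/(1 + exp(-23.8000)) = 1/(1 + 0.0000) = 1.0000.

1.0000


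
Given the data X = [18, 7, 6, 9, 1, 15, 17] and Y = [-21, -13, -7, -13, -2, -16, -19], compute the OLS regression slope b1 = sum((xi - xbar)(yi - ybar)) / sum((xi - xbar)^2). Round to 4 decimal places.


The sample means are xbar = 10.4286 and ybar = -13.0000.
Compute S_xx = 243.7143 and S_xy = -244.0000.
Slope b1 = S_xy / S_xx = -244.0000 / 243.7143 = -1.0012.

-1.0012


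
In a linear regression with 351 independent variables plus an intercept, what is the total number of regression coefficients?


Total coefficients = number of predictors + 1 (for the intercept).
= 351 + 1 = 352.

352


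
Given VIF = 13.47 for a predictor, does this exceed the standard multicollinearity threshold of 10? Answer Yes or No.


The threshold is 10.
VIF = 13.47 is >= 10.
Multicollinearity indication: Yes.

Yes


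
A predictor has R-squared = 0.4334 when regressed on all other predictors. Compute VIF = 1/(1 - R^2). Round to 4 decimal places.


Denominator: 1 - 0.4334 = 0.5666.
VIF = 1 / 0.5666 = 1.7649.

1.7649


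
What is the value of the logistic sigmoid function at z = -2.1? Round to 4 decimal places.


exp(2.1000) = 8.1662.
1 + exp(-z) = 9.1662.
sigmoid = 1/9.1662 = 0.1091.

0.1091


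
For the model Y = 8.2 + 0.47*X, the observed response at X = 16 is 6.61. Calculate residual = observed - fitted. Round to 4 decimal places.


Predicted = 8.2 + 0.47 * 16 = 15.7200.
Residual = 6.61 - 15.7200 = -9.1100.

-9.1100


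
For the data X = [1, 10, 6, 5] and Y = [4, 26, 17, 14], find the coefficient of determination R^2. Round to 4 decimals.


Fit the OLS line: b0 = 1.7683, b1 = 2.4512.
SSres = 0.4024.
SStot = 246.7500.
R^2 = 1 - 0.4024/246.7500 = 0.9984.

0.9984


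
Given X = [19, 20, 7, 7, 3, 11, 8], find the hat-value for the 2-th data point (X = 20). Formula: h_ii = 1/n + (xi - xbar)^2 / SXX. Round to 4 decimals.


Compute xbar = 10.7143 with n = 7 observations.
SXX = 249.4286.
Leverage = 1/7 + (20 - 10.7143)^2/249.4286 = 0.4885.

0.4885


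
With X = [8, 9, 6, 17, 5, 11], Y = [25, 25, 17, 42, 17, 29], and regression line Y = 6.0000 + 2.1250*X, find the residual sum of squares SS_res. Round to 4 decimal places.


Predicted values from Y = 6.0000 + 2.1250*X.
Residuals: [2.0000, -0.1250, -1.7500, -0.1250, 0.3750, -0.3750].
SSres = 7.3750.

7.3750


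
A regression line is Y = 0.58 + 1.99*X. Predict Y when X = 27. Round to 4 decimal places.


Plug X = 27 into Y = 0.58 + 1.99*X:
Y = 0.58 + 53.7300 = 54.3100.

54.3100


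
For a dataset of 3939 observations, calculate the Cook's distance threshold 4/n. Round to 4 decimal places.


Using the rule of thumb:
Threshold = 4 / 3939 = 0.0010.

0.0010


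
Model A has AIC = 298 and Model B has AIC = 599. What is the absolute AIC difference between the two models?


Compute |298 - 599| = 301.
Model A has the smaller AIC.

301


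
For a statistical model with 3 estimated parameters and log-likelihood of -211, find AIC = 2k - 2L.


Compute:
2k = 2*3 = 6.
-2*loglik = -2*(-211) = 422.
AIC = 6 + 422 = 428.

428


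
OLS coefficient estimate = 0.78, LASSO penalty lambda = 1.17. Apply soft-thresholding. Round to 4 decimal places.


Absolute value: |0.78| = 0.78.
Compare to lambda = 1.17.
Since |beta| <= lambda, the coefficient is set to 0.

0.0000


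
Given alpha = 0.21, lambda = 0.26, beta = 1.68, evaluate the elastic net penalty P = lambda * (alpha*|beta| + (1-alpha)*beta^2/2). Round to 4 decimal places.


alpha * |beta| = 0.21 * 1.68 = 0.3528.
(1-alpha) * beta^2/2 = 0.79 * 2.8224/2 = 1.1148.
Total = 0.26 * (0.3528 + 1.1148) = 0.3816.

0.3816


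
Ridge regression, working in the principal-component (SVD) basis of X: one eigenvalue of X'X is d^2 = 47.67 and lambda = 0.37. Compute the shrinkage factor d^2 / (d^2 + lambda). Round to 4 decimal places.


Denominator = d^2 + lambda = 47.67 + 0.37 = 48.0400.
Shrinkage = 47.67 / 48.0400 = 0.9923.

0.9923


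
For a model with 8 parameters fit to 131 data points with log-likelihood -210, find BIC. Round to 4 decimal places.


k * ln(n) = 8 * ln(131) = 8 * 4.875197 = 39.001576.
-2 * loglik = -2 * (-210) = 420.
BIC = 39.001576 + 420 = 459.001576, which rounds to 459.0016.

459.0016


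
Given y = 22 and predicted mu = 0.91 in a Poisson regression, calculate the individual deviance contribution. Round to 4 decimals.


y/mu = 22/0.91 = 24.175824 (approx.), and ln(22/0.91) = 3.185353.
y * ln(y/mu) = 22 * 3.185353 = 70.077766.
y - mu = 21.09.
D = 2 * (70.077766 - 21.09) = 97.975532, which rounds to 97.9755.

97.9755


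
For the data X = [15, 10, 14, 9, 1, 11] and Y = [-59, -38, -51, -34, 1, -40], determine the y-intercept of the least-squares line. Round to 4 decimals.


The slope is b1 = -4.1452.
Sample means are xbar = 10.0000 and ybar = -36.8333.
Intercept: b0 = -36.8333 - (-4.1452)(10.0000) = 4.6183.

4.6183


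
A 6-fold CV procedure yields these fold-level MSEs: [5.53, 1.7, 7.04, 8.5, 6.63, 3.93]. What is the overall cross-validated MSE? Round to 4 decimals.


Add all fold MSEs: 33.3300.
Divide by k = 6: 33.3300/6 = 5.5550.

5.5550


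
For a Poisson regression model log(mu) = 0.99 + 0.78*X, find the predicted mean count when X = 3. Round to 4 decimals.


Linear predictor: eta = 0.99 + (0.78)(3) = 3.3300.
Expected count: mu = exp(3.3300) = 27.9383.

27.9383


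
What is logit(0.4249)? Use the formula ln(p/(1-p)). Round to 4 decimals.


Compute the odds: 0.4249/0.5751 = 0.7388.
Take the natural log: ln(0.7388) = -0.3027.

-0.3027


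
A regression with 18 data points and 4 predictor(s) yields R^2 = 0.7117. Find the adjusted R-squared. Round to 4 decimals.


Plug in: Adj R^2 = 1 - (1 - 0.7117) * 17/13.
= 1 - 0.2883 * 17/13
= 1 - 4.9011 / 13
= 1 - 0.3770 = 0.6230.

0.6230


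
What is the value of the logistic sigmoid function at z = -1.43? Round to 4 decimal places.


Compute exp(1.4300) = 4.1787.
Sigmoid = 1 / (1 + 4.1787) = 1 / 5.1787 = 0.1931.

0.1931


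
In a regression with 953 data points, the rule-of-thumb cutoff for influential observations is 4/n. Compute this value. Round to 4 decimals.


Using the rule of thumb:
Threshold = 4 / 953 = 0.0042.

0.0042


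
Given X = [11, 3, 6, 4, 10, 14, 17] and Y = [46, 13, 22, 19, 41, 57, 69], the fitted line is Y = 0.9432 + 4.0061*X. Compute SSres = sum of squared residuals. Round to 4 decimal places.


Compute predicted values, then residuals = yi - yhat_i.
Residuals: [0.9897, 0.0385, -2.9798, 2.0324, -0.0042, -0.0286, -0.0469].
SSres = sum(residual^2) = 13.9939.

13.9939


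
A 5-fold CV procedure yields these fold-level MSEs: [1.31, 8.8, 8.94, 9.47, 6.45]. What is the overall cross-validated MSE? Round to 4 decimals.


Add all fold MSEs: 34.9700.
Divide by k = 5: 34.9700/5 = 6.9940.

6.9940


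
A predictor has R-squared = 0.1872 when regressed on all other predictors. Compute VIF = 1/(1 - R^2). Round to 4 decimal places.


Using VIF = 1/(1 - R^2_j):
1 - 0.1872 = 0.8128.
VIF = 1.2303.

1.2303


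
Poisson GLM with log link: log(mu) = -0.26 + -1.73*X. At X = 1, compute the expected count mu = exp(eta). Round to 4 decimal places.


eta = -0.26 + -1.73 * 1 = -1.9900.
mu = exp(-1.9900) = 0.1367.

0.1367


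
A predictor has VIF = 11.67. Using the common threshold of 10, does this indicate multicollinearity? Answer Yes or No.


Check: VIF = 11.67 vs threshold = 10.
Since 11.67 >= 10, the answer is Yes.

Yes


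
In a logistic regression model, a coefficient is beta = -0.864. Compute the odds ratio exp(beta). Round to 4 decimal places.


Odds ratio = exp(beta) = exp(-0.864).
= 0.4215.

0.4215


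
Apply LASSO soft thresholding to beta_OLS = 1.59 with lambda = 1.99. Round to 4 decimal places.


|beta_OLS| = 1.59.
lambda = 1.99.
Since |beta| <= lambda, the coefficient is set to 0.
Result = 0.0000.

0.0000


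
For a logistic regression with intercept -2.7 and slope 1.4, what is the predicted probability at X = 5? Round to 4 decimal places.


Linear predictor: z = -2.7 + 1.4 * 5 = 4.3000.
P = 1/(1 + exp(-4.3000)) = 1/(1 + 0.0136) = 0.9866.

0.9866


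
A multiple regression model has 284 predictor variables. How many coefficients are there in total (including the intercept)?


Total coefficients = number of predictors + 1 (for the intercept).
= 284 + 1 = 285.

285


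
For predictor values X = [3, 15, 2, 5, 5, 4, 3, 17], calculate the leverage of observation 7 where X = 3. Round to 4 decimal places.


n = 8, xbar = 6.7500.
SXX = sum((xi - xbar)^2) = 237.5000.
h = 1/8 + (3 - 6.7500)^2 / 237.5000 = 0.1842.

0.1842


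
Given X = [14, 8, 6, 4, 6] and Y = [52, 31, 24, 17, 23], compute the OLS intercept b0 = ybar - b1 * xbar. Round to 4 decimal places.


Compute b1 = 3.5270 from the OLS formula.
With xbar = 7.6000 and ybar = 29.4000, the intercept is:
b0 = 29.4000 - 3.5270 * 7.6000 = 2.5946.

2.5946


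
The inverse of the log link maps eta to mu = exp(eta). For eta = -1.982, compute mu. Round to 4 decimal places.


mu = exp(eta) = exp(-1.982).
= 0.1378.

0.1378


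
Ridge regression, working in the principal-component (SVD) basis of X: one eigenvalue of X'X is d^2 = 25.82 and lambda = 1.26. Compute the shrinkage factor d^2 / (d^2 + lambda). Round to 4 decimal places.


Compute the denominator: 25.82 + 1.26 = 27.0800.
Shrinkage factor = 25.82 / 27.0800 = 0.9535.

0.9535


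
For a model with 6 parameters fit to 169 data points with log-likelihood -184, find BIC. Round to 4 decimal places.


k * ln(n) = 6 * ln(169) = 6 * 5.129899 = 30.779394.
-2 * loglik = -2 * (-184) = 368.
BIC = 30.779394 + 368 = 398.779394, which rounds to 398.7794.

398.7794


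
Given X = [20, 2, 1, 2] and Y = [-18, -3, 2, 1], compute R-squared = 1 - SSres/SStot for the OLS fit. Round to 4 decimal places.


After computing the OLS fit (b0=1.6696, b1=-0.9871):
SSres = 10.7082, SStot = 257.0000.
R^2 = 1 - 10.7082/257.0000 = 0.9583.

0.9583


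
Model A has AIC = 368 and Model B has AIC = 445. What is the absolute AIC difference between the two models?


Absolute difference = |368 - 445| = 77.
The model with lower AIC (A) is preferred.

77


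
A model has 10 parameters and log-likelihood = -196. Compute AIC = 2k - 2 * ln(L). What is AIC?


Compute:
2k = 2*10 = 20.
-2*loglik = -2*(-196) = 392.
AIC = 20 + 392 = 412.

412


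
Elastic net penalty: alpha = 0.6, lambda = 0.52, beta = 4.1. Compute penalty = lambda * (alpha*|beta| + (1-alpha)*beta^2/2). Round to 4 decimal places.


alpha * |beta| = 0.6 * 4.1 = 2.4600.
(1-alpha) * beta^2/2 = 0.4 * 16.8100/2 = 3.3620.
Total = 0.52 * (2.4600 + 3.3620) = 3.0274.

3.0274


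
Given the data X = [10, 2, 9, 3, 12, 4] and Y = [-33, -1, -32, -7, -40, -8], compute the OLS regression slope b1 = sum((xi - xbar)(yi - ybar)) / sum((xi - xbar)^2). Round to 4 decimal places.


The sample means are xbar = 6.6667 and ybar = -20.1667.
Compute S_xx = 87.3333 and S_xy = -346.3333.
Slope b1 = S_xy / S_xx = -346.3333 / 87.3333 = -3.9656.

-3.9656


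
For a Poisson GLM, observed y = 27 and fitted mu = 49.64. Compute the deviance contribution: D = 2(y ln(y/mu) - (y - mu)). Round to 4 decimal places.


First: ln(27/49.64) = -0.608960.
Then: 27 * -0.608960 = -16.441920.
y - mu = 27 - 49.64 = -22.64.
D = 2(-16.441920 - -22.64) = 12.396160, which rounds to 12.3962.

12.3962


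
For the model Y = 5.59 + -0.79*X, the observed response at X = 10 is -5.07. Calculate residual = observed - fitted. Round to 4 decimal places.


Fitted value at X = 10 is yhat = 5.59 + -0.79*10 = -2.3100.
Residual = -5.07 - -2.3100 = -2.7600.

-2.7600


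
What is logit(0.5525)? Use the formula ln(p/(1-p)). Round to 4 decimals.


Compute the odds: 0.5525/0.4475 = 1.2346.
Take the natural log: ln(1.2346) = 0.2108.

0.2108


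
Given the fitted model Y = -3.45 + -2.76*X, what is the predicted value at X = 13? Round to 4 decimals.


Plug X = 13 into Y = -3.45 + -2.76*X:
Y = -3.45 + -35.8800 = -39.3300.

-39.3300


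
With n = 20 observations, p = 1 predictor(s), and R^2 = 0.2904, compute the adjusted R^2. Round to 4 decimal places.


Adjusted R^2 = 1 - (1 - R^2) * (n-1)/(n-p-1).
(1 - R^2) = 0.7096.
(n-1)/(n-p-1) = 19/18.
(1 - R^2) * (n-1) = 0.7096 * 19 = 13.4824.
Divide by (n-p-1): 13.4824 / 18 = 0.7490.
Adj R^2 = 1 - 0.7490 = 0.2510.

0.2510


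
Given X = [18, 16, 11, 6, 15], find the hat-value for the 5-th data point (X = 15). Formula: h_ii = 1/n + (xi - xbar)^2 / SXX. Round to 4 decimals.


n = 5, xbar = 13.2000.
SXX = sum((xi - xbar)^2) = 90.8000.
h = 1/5 + (15 - 13.2000)^2 / 90.8000 = 0.2357.

0.2357


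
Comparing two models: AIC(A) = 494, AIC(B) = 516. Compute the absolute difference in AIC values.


|AIC_A - AIC_B| = |494 - 516| = 22.
Model A is preferred (lower AIC).

22


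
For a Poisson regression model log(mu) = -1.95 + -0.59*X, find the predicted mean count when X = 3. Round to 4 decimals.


Linear predictor: eta = -1.95 + (-0.59)(3) = -3.7200.
Expected count: mu = exp(-3.7200) = 0.0242.

0.0242


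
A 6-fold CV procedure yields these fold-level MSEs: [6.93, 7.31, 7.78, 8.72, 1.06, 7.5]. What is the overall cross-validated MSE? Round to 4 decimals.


Total MSE across folds = 39.3000.
CV-MSE = 39.3000/6 = 6.5500.

6.5500


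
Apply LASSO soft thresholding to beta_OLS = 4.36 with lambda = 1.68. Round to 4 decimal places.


|beta_OLS| = 4.36.
lambda = 1.68.
Since |beta| > lambda, coefficient = sign(beta)*(|beta| - lambda) = 2.6800.
Result = 2.6800.

2.6800


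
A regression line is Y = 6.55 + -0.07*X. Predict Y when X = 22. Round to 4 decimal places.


Plug X = 22 into Y = 6.55 + -0.07*X:
Y = 6.55 + -1.5400 = 5.0100.

5.0100


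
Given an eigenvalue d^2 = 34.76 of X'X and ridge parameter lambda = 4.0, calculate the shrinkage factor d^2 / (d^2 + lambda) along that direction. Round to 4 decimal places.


Compute the denominator: 34.76 + 4.0 = 38.7600.
Shrinkage factor = 34.76 / 38.7600 = 0.8968.

0.8968


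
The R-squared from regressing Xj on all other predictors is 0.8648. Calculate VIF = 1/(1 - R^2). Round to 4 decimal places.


Denominator: 1 - 0.8648 = 0.1352.
VIF = 1 / 0.1352 = 7.3964.

7.3964


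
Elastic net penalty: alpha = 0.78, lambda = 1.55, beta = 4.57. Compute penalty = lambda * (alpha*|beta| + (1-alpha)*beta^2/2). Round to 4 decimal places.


alpha * |beta| = 0.78 * 4.57 = 3.5646.
(1-alpha) * beta^2/2 = 0.22 * 20.8849/2 = 2.2973.
Total = 1.55 * (3.5646 + 2.2973) = 9.0860.

9.0860


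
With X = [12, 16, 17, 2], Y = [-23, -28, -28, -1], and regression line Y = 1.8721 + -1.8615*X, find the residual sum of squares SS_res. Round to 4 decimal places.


Predicted values from Y = 1.8721 + -1.8615*X.
Residuals: [-2.5341, -0.0881, 1.7734, 0.8509].
SSres = 10.2984.

10.2984


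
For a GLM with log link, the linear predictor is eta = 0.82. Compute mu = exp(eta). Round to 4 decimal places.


The inverse log link gives:
mu = exp(0.82) = 2.2705.

2.2705


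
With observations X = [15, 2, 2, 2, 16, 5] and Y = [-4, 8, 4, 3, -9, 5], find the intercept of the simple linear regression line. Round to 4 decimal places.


The slope is b1 = -0.8839.
Sample means are xbar = 7.0000 and ybar = 1.1667.
Intercept: b0 = 1.1667 - (-0.8839)(7.0000) = 7.3542.

7.3542


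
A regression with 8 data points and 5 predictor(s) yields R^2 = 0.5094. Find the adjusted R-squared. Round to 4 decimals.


Adjusted R^2 = 1 - (1 - R^2) * (n-1)/(n-p-1).
(1 - R^2) = 0.4906.
(n-1)/(n-p-1) = 7/2.
(1 - R^2) * (n-1) = 0.4906 * 7 = 3.4342.
Divide by (n-p-1): 3.4342 / 2 = 1.7171.
Adj R^2 = 1 - 1.7171 = -0.7171.

-0.7171


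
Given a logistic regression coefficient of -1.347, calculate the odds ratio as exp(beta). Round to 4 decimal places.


exp(-1.347) = 0.2600.
So the odds ratio is 0.2600.

0.2600


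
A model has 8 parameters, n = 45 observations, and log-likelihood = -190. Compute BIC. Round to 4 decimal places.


Compute k*ln(n) = 8*ln(45) = 8*3.806662 = 30.453296.
Then -2*loglik = 380.
BIC = 30.453296 + 380 = 410.453296, which rounds to 410.4533.

410.4533


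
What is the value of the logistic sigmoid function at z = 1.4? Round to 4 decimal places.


exp(-1.4000) = 0.2466.
1 + exp(-z) = 1.2466.
sigmoid = 1/1.2466 = 0.8022.

0.8022


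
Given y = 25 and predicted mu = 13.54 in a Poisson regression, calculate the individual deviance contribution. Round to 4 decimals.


Compute y*ln(y/mu) = 25*ln(25/13.54) = 25*0.613228 = 15.330700.
y - mu = 11.46.
D = 2*(15.330700 - (11.46)) = 7.741400, which rounds to 7.7414.

7.7414


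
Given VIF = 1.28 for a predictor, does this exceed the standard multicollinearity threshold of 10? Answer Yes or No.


Check: VIF = 1.28 vs threshold = 10.
Since 1.28 < 10, the answer is No.

No


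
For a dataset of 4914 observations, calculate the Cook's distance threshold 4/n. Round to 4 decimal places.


The threshold is 4/n.
4/4914 = 0.0008.

0.0008


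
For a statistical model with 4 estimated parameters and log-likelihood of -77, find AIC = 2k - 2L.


AIC = 2*4 - 2*(-77).
= 8 + 154 = 162.

162


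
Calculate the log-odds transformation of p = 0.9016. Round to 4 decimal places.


Compute the odds: 0.9016/0.0984 = 9.1626.
Take the natural log: ln(9.1626) = 2.2151.

2.2151


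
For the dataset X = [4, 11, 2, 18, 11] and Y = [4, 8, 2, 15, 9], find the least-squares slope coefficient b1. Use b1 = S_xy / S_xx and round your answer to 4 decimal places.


First compute the means: xbar = 9.2000, ybar = 7.6000.
Then S_xx = sum((xi - xbar)^2) = 162.8000.
S_xy = sum((xi - xbar)(yi - ybar)) = 127.4000.
b1 = S_xy / S_xx = 127.4000 / 162.8000 = 0.7826.

0.7826


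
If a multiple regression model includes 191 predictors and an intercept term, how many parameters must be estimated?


Including the intercept, the model has 191 predictor coefficients + 1 intercept.
Total = 192.

192


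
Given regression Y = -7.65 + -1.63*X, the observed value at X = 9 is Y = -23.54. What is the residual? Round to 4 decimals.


Fitted value at X = 9 is yhat = -7.65 + -1.63*9 = -22.3200.
Residual = -23.54 - -22.3200 = -1.2200.

-1.2200


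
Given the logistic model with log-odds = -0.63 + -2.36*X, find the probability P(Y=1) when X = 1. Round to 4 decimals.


Compute z = -0.63 + (-2.36)(1) = -2.9900.
exp(-z) = 19.8857.
P = 1/(1 + 19.8857) = 0.0479.

0.0479


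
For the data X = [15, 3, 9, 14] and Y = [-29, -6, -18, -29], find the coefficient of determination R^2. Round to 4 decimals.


The fitted line is Y = -0.1129 + -1.9890*X.
SSres = 1.9890, SStot = 361.0000.
R^2 = 1 - SSres/SStot = 0.9945.

0.9945


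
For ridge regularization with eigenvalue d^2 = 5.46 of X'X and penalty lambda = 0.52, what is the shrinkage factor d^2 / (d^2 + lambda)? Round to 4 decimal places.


d^2 + lambda = 5.46 + 0.52 = 5.9800.
Shrinkage factor = 5.46/5.9800 = 0.9130.

0.9130


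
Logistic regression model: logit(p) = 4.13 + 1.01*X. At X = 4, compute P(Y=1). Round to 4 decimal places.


Linear predictor: z = 4.13 + 1.01 * 4 = 8.1700.
P = 1/(1 + exp(-8.1700)) = 1/(1 + 0.0003) = 0.9997.

0.9997


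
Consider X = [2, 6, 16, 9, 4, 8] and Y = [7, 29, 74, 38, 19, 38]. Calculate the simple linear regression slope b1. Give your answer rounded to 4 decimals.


The sample means are xbar = 7.5000 and ybar = 34.1667.
Compute S_xx = 119.5000 and S_xy = 556.5000.
Slope b1 = S_xy / S_xx = 556.5000 / 119.5000 = 4.6569.

4.6569


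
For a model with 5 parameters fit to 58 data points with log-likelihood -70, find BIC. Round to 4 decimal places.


Compute k*ln(n) = 5*ln(58) = 5*4.060443 = 20.302215.
Then -2*loglik = 140.
BIC = 20.302215 + 140 = 160.302215, which rounds to 160.3022.

160.3022


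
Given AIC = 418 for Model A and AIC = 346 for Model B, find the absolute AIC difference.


Compute |418 - 346| = 72.
Model B has the smaller AIC.

72


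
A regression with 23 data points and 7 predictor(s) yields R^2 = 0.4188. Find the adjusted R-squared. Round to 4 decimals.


Using the formula:
(1 - 0.4188) = 0.5812.
Multiply by 22/15: 0.5812 * 22 = 12.7864, then 12.7864 / 15 = 0.8524.
Adj R^2 = 1 - 0.8524 = 0.1476.

0.1476


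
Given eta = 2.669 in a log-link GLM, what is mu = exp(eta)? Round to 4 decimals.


Apply the inverse link:
mu = e^2.669 = 14.4255.

14.4255


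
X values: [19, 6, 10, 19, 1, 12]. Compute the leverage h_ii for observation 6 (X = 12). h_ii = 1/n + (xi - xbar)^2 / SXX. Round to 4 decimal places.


n = 6, xbar = 11.1667.
SXX = sum((xi - xbar)^2) = 254.8333.
h = 1/6 + (12 - 11.1667)^2 / 254.8333 = 0.1694.

0.1694


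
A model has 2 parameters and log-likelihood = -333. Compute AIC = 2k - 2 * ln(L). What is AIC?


AIC = 2*2 - 2*(-333).
= 4 + 666 = 670.

670


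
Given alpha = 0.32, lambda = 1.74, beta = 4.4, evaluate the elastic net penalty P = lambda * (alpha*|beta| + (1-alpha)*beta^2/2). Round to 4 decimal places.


Compute:
L1 = 0.32 * 4.4 = 1.4080.
L2 = 0.68 * 4.4^2 / 2 = 6.5824.
Penalty = 1.74 * (1.4080 + 6.5824) = 13.9033.

13.9033


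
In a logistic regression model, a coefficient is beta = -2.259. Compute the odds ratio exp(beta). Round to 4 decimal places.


Odds ratio = exp(beta) = exp(-2.259).
= 0.1045.

0.1045


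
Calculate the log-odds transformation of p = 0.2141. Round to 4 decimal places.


Compute the odds: 0.2141/0.7859 = 0.2724.
Take the natural log: ln(0.2724) = -1.3004.

-1.3004


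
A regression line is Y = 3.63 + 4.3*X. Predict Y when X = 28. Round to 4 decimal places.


Substitute X = 28 into the equation:
Y = 3.63 + 4.3 * 28 = 3.63 + 120.4000 = 124.0300.

124.0300


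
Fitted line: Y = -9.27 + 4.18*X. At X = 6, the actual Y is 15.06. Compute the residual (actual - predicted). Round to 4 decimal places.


Fitted value at X = 6 is yhat = -9.27 + 4.18*6 = 15.8100.
Residual = 15.06 - 15.8100 = -0.7500.

-0.7500


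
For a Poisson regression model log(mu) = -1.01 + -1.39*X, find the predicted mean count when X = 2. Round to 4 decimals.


eta = -1.01 + -1.39 * 2 = -3.7900.
mu = exp(-3.7900) = 0.0226.

0.0226


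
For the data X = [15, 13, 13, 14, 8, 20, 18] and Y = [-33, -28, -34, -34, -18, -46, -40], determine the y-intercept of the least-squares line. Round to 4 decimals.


The slope is b1 = -2.2197.
Sample means are xbar = 14.4286 and ybar = -33.2857.
Intercept: b0 = -33.2857 - (-2.2197)(14.4286) = -1.2580.

-1.2580


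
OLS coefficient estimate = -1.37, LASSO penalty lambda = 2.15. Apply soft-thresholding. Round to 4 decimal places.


Absolute value: |-1.37| = 1.37.
Compare to lambda = 2.15.
Since |beta| <= lambda, the coefficient is set to 0.

0.0000


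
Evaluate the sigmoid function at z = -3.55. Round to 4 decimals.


Compute exp(3.5500) = 34.8133.
Sigmoid = 1 / (1 + 34.8133) = 1 / 35.8133 = 0.0279.

0.0279


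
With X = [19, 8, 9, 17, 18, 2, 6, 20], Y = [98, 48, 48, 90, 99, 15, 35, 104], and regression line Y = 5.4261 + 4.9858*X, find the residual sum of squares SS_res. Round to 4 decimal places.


Compute predicted values, then residuals = yi - yhat_i.
Residuals: [-2.1563, 2.6875, -2.2983, -0.1847, 3.8295, -0.3977, -0.3409, -1.1421].
SSres = sum(residual^2) = 33.4324.

33.4324


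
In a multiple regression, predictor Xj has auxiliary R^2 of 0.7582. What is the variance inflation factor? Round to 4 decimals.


VIF = 1 / (1 - 0.7582).
= 1 / 0.2418 = 4.1356.

4.1356


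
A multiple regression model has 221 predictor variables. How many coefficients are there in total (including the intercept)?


Including the intercept, the model has 221 predictor coefficients + 1 intercept.
Total = 222.

222


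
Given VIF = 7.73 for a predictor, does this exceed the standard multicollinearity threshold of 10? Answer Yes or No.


The threshold is 10.
VIF = 7.73 is < 10.
Multicollinearity indication: No.

No


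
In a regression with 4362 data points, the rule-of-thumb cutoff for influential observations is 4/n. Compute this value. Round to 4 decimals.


The threshold is 4/n.
4/4362 = 0.0009.

0.0009


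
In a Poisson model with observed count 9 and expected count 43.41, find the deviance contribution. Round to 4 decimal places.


First: ln(9/43.41) = -1.573465.
Then: 9 * -1.573465 = -14.161185.
y - mu = 9 - 43.41 = -34.41.
D = 2(-14.161185 - -34.41) = 40.497630, which rounds to 40.4976.

40.4976


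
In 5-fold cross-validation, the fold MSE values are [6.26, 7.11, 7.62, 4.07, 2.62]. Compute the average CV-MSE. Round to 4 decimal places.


Sum of fold MSEs = 27.6800.
Average = 27.6800 / 5 = 5.5360.

5.5360


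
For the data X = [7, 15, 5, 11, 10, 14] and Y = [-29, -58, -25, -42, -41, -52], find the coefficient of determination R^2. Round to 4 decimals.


Fit the OLS line: b0 = -7.4690, b1 = -3.2611.
SSres = 9.6991.
SStot = 810.8333.
R^2 = 1 - 9.6991/810.8333 = 0.9880.

0.9880


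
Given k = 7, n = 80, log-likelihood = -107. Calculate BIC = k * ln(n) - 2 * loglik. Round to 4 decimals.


Compute k*ln(n) = 7*ln(80) = 7*4.382027 = 30.674189.
Then -2*loglik = 214.
BIC = 30.674189 + 214 = 244.674189, which rounds to 244.6742.

244.6742


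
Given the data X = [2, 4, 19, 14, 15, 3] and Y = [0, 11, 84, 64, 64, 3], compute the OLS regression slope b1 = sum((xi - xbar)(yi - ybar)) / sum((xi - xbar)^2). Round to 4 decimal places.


Calculate xbar = 9.5000, ybar = 37.6667.
S_xx = 269.5000, S_xy = 1358.0000.
Using b1 = S_xy / S_xx = 1358.0000 / 269.5000, we get b1 = 5.0390.

5.0390


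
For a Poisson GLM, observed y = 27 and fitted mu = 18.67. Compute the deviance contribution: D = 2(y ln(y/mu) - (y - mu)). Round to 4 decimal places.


y/mu = 27/18.67 = 1.446170 (approx.), and ln(27/18.67) = 0.368919.
y * ln(y/mu) = 27 * 0.368919 = 9.960813.
y - mu = 8.33.
D = 2 * (9.960813 - 8.33) = 3.261626, which rounds to 3.2616.

3.2616


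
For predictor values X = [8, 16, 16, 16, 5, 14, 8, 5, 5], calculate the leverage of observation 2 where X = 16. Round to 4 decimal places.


n = 9, xbar = 10.3333.
SXX = sum((xi - xbar)^2) = 206.0000.
h = 1/9 + (16 - 10.3333)^2 / 206.0000 = 0.2670.

0.2670


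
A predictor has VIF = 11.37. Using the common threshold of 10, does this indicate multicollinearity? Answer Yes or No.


The threshold is 10.
VIF = 11.37 is >= 10.
Multicollinearity indication: Yes.

Yes


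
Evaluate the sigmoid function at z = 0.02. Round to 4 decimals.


Compute exp(-0.0200) = 0.9802.
Sigmoid = 1 / (1 + 0.9802) = 1 / 1.9802 = 0.5050.

0.5050


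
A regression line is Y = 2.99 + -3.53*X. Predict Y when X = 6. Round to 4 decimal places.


Predicted value:
Y = 2.99 + (-3.53)(6) = 2.99 + -21.1800 = -18.1900.

-18.1900


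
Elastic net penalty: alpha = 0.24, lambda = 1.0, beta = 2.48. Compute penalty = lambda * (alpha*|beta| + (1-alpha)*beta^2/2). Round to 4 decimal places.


alpha * |beta| = 0.24 * 2.48 = 0.5952.
(1-alpha) * beta^2/2 = 0.76 * 6.1504/2 = 2.3372.
Total = 1.0 * (0.5952 + 2.3372) = 2.9324.

2.9324


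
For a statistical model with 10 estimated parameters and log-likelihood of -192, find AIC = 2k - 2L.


AIC = 2*10 - 2*(-192).
= 20 + 384 = 404.

404


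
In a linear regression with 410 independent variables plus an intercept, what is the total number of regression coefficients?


Total coefficients = number of predictors + 1 (for the intercept).
= 410 + 1 = 411.

411


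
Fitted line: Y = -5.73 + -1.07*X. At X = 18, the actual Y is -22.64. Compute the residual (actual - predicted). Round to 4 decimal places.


Predicted = -5.73 + -1.07 * 18 = -24.9900.
Residual = -22.64 - -24.9900 = 2.3500.

2.3500


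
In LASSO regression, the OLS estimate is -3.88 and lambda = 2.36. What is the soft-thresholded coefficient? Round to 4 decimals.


Absolute value: |-3.88| = 3.88.
Compare to lambda = 2.36.
Since |beta| > lambda, coefficient = sign(beta)*(|beta| - lambda) = -1.5200.

-1.5200


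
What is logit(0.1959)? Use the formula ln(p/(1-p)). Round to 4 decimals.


1 - p = 0.8041.
p/(1-p) = 0.2436.
logit = ln(0.2436) = -1.4121.

-1.4121


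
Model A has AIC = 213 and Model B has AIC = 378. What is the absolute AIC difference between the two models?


Compute |213 - 378| = 165.
Model A has the smaller AIC.

165


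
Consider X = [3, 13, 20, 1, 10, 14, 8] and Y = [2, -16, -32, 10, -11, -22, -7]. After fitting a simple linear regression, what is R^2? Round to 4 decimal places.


Fit the OLS line: b0 = 10.3477, b1 = -2.1512.
SSres = 14.9382.
SStot = 1212.8571.
R^2 = 1 - 14.9382/1212.8571 = 0.9877.

0.9877


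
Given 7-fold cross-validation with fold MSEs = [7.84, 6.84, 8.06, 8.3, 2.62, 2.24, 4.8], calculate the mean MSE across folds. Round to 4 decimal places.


Add all fold MSEs: 40.7000.
Divide by k = 7: 40.7000/7 = 5.8143.

5.8143


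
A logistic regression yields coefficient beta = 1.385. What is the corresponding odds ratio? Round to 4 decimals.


exp(1.385) = 3.9948.
So the odds ratio is 3.9948.

3.9948


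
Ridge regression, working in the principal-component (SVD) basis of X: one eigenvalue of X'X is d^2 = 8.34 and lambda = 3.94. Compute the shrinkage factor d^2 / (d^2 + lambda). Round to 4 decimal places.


Compute the denominator: 8.34 + 3.94 = 12.2800.
Shrinkage factor = 8.34 / 12.2800 = 0.6792.

0.6792


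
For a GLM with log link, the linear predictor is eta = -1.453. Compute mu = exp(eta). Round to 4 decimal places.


Apply the inverse link:
mu = e^-1.453 = 0.2339.

0.2339


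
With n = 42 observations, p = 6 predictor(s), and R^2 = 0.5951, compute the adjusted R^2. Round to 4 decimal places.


Plug in: Adj R^2 = 1 - (1 - 0.5951) * 41/35.
= 1 - 0.4049 * 41/35
= 1 - 16.6009 / 35
= 1 - 0.4743 = 0.5257.

0.5257


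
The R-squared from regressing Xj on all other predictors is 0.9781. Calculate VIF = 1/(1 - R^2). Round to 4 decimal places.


VIF = 1 / (1 - 0.9781).
= 1 / 0.0219 = 45.6621.

45.6621


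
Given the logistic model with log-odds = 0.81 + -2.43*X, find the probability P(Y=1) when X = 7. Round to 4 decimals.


z = 0.81 + -2.43 * 7 = -16.2000.
Sigmoid: P = 1 / (1 + exp(16.2000)) = 0.0000.

0.0000


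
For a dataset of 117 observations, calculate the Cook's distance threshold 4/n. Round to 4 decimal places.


Using the rule of thumb:
Threshold = 4 / 117 = 0.0342.

0.0342


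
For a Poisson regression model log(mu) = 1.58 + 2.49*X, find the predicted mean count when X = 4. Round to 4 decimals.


Linear predictor: eta = 1.58 + (2.49)(4) = 11.5400.
Expected count: mu = exp(11.5400) = 102744.4381.

102744.4381


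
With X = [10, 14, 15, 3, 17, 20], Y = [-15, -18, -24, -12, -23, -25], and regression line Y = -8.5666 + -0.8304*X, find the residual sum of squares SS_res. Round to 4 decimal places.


For each point, residual = actual - predicted.
Residuals: [1.8706, 2.1922, -2.9774, -0.9422, -0.3166, 0.1746].
Sum of squared residuals = 18.1883.

18.1883


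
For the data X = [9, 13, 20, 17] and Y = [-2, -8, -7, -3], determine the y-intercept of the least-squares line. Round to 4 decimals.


First find the slope: b1 = -0.2618.
Means: xbar = 14.7500, ybar = -5.0000.
b0 = ybar - b1 * xbar = -5.0000 - -0.2618 * 14.7500 = -1.1382.

-1.1382


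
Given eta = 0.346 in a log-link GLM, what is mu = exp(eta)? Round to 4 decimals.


Apply the inverse link:
mu = e^0.346 = 1.4134.

1.4134


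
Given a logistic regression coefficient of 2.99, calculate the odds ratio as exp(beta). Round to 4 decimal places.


exp(2.99) = 19.8857.
So the odds ratio is 19.8857.

19.8857


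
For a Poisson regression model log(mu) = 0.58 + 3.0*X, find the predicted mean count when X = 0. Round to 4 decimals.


Compute eta = 0.58 + 3.0 * 0 = 0.5800.
Apply inverse link: mu = e^0.5800 = 1.7860.

1.7860


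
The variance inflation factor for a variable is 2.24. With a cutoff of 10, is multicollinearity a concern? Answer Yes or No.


Check: VIF = 2.24 vs threshold = 10.
Since 2.24 < 10, the answer is No.

No


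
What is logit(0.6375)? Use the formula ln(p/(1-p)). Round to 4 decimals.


1 - p = 0.3625.
p/(1-p) = 1.7586.
logit = ln(1.7586) = 0.5645.

0.5645


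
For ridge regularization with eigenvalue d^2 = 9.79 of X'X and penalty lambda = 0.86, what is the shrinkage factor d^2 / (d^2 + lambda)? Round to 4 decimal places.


Denominator = d^2 + lambda = 9.79 + 0.86 = 10.6500.
Shrinkage = 9.79 / 10.6500 = 0.9192.

0.9192


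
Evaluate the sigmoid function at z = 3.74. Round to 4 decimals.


Compute exp(-3.7400) = 0.0238.
Sigmoid = 1 / (1 + 0.0238) = 1 / 1.0238 = 0.9768.

0.9768


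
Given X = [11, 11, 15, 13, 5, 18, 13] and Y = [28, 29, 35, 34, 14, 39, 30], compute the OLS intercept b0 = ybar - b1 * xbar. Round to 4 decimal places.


First find the slope: b1 = 1.9326.
Means: xbar = 12.2857, ybar = 29.8571.
b0 = ybar - b1 * xbar = 29.8571 - 1.9326 * 12.2857 = 6.1144.

6.1144


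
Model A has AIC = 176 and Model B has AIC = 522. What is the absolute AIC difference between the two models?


Absolute difference = |176 - 522| = 346.
The model with lower AIC (A) is preferred.

346


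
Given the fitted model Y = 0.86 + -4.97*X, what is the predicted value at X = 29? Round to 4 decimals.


Plug X = 29 into Y = 0.86 + -4.97*X:
Y = 0.86 + -144.1300 = -143.2700.

-143.2700


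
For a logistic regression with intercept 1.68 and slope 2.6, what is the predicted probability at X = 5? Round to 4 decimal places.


Compute z = 1.68 + (2.6)(5) = 14.6800.
exp(-z) = 0.0000.
P = 1/(1 + 0.0000) = 1.0000.

1.0000


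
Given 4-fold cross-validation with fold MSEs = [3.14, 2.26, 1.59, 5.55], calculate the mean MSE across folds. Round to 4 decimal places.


Sum of fold MSEs = 12.5400.
Average = 12.5400 / 4 = 3.1350.

3.1350


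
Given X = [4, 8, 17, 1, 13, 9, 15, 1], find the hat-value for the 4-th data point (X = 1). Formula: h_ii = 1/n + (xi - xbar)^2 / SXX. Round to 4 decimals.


Compute xbar = 8.5000 with n = 8 observations.
SXX = 268.0000.
Leverage = 1/8 + (1 - 8.5000)^2/268.0000 = 0.3349.

0.3349


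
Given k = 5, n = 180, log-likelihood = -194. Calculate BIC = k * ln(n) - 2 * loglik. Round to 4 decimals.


Compute k*ln(n) = 5*ln(180) = 5*5.192957 = 25.964785.
Then -2*loglik = 388.
BIC = 25.964785 + 388 = 413.964785, which rounds to 413.9648.

413.9648


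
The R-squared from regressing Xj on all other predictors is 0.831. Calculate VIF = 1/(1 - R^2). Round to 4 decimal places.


Denominator: 1 - 0.831 = 0.169.
VIF = 1 / 0.169 = 5.9172.

5.9172


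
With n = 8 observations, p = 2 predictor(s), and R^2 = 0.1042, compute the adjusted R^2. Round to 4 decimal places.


Adjusted R^2 = 1 - (1 - R^2) * (n-1)/(n-p-1).
(1 - R^2) = 0.8958.
(n-1)/(n-p-1) = 7/5.
(1 - R^2) * (n-1) = 0.8958 * 7 = 6.2706.
Divide by (n-p-1): 6.2706 / 5 = 1.2541.
Adj R^2 = 1 - 1.2541 = -0.2541.

-0.2541


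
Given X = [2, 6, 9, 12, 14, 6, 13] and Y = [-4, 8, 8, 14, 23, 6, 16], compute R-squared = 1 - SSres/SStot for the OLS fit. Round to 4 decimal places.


After computing the OLS fit (b0=-6.3154, b1=1.8582):
SSres = 37.3643, SStot = 440.8571.
R^2 = 1 - 37.3643/440.8571 = 0.9152.

0.9152


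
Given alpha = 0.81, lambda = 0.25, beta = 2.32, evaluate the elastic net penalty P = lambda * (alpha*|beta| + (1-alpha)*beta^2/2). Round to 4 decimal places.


L1 component = 0.81 * |2.32| = 1.8792.
L2 component = 0.19 * 2.32^2 / 2 = 0.5113.
Penalty = 0.25 * (1.8792 + 0.5113) = 0.25 * 2.3905 = 0.5976.

0.5976


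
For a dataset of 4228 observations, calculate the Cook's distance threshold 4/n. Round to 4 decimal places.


Cook's distance cutoff = 4/n = 4/4228.
= 0.0009.

0.0009


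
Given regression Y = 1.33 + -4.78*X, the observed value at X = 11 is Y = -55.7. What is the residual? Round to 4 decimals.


Fitted value at X = 11 is yhat = 1.33 + -4.78*11 = -51.2500.
Residual = -55.7 - -51.2500 = -4.4500.

-4.4500


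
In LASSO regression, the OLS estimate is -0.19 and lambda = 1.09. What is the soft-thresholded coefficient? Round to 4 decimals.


Check: |-0.19| = 0.19 vs lambda = 1.09.
Since |beta| <= lambda, the coefficient is set to 0.
Soft-thresholded coefficient = 0.0000.

0.0000


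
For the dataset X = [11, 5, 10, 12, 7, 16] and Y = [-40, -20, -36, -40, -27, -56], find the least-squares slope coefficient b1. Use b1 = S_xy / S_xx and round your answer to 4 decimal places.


Calculate xbar = 10.1667, ybar = -36.5000.
S_xx = 74.8333, S_xy = -238.5000.
Using b1 = S_xy / S_xx = -238.5000 / 74.8333, we get b1 = -3.1871.

-3.1871


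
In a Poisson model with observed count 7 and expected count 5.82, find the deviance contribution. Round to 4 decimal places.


Compute y*ln(y/mu) = 7*ln(7/5.82) = 7*0.184610 = 1.292270.
y - mu = 1.18.
D = 2*(1.292270 - (1.18)) = 0.224540, which rounds to 0.2245.

0.2245
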